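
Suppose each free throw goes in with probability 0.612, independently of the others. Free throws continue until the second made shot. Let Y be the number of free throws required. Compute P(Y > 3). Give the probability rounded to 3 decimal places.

0.335

Needing more than 3 free throws ⇔ fewer than 2 successes in the first 3. With X ~ Binomial(3, 0.612), P(Y > 3) = P(X ≤ 1).
  k=0: C(3,0)·0.612^0·0.388^3 = 0.05841
  k=1: C(3,1)·0.612^1·0.388^2 = 0.27640
P(X ≤ 1) = 0.33481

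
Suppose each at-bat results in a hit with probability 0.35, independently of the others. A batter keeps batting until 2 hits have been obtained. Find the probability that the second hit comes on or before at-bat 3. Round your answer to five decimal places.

0.28175

Finishing within 3 at-bats ⇔ at least 2 successes in the first 3. With X ~ Binomial(3, 0.35), P(Y ≤ 3) = 1 − P(X ≤ 1).
  k=0: C(3,0)·0.35^0·0.65^3 = 0.2746250
  k=1: C(3,1)·0.35^1·0.65^2 = 0.4436250
1 − 0.7182500 = 0.2817500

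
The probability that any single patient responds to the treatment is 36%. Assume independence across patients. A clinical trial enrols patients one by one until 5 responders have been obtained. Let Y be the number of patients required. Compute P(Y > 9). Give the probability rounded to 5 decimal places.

0.81096

Needing more than 9 patients ⇔ fewer than 5 successes in the first 9. With X ~ Binomial(9, 0.36), P(Y > 9) = P(X ≤ 4).
  k=0: C(9,0)·0.36^0·0.64^9 = 0.0180144
  k=1: C(9,1)·0.36^1·0.64^8 = 0.0911979
  k=2: C(9,2)·0.36^2·0.64^7 = 0.2051953
  k=3: C(9,3)·0.36^3·0.64^6 = 0.2693188
  k=4: C(9,4)·0.36^4·0.64^5 = 0.2272377
P(X ≤ 4) = 0.8109640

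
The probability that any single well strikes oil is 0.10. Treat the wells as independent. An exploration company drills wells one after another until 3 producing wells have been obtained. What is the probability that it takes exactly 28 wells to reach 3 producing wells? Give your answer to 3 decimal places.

Y = trial on which the third success occurs; negative binomial, r=3, p=0.10.
P(Y=28) = C(27,2) · p^3 · (1−p)^25
= 351 · 0.001 · 0.07179 = 0.02520

0.025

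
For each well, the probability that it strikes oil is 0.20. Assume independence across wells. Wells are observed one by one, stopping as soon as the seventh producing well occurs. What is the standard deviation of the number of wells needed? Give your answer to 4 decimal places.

11.8322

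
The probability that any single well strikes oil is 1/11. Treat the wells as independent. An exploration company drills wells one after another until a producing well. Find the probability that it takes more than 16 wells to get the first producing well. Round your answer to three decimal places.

Y = number of wells to the first success; geometric, p = 0.090909.
P(Y > 16) = P(first 16 all fail) = (1−p)^16 = 0.21763

0.218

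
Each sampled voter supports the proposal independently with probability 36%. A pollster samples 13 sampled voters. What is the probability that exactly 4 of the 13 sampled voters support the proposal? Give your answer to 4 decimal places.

0.2163

X ~ Binomial(n=13, p=0.36).
P(X=4) = C(13,4) · p^4 · (1−p)^9
= 715 · 0.016796 · 0.018014 = 0.216339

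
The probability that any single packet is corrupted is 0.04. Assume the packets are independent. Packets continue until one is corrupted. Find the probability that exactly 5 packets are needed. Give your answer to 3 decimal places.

0.034

Geometric (trials to first success), p = 0.04.
P(Y = 5) = (1−p)^4 · p = 0.84935 · 0.04 = 0.03397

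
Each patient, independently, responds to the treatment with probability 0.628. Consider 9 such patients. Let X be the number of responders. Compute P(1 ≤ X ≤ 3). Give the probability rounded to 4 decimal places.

0.0712

X ~ Binomial(9, 0.628); P(1 ≤ X ≤ 3) = Σ C(9,k) p^k (1−p)^(9−k) over k:
  k=1: C(9,1)·0.628^1·0.372^8 = 0.002073
  k=2: C(9,2)·0.628^2·0.372^7 = 0.013997
  k=3: C(9,3)·0.628^3·0.372^6 = 0.055134
Total = 0.071203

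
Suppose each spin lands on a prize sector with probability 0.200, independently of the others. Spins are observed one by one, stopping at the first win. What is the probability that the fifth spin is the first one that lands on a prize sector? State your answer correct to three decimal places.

Geometric (trials to first success), p = 0.20.
P(Y = 5) = (1−p)^4 · p = 0.4096 · 0.20 = 0.08192

0.082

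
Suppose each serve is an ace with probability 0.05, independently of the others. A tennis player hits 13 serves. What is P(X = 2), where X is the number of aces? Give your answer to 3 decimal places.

0.111

X ~ Binomial(n=13, p=0.05).
P(X=2) = C(13,2) · p^2 · (1−p)^11
= 78 · 0.0025 · 0.5688 = 0.11092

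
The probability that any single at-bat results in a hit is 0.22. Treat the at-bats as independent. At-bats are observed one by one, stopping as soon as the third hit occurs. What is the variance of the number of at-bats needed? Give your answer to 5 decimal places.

48.34711

Y = total at-bats until the third success; negative binomial with r=3, p=0.22.
Var(Y) = r(1−p)/p² = 3·0.78 / 0.22² = 48.3471074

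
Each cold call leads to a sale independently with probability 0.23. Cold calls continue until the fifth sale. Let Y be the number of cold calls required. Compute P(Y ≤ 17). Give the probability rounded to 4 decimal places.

Finishing within 17 cold calls ⇔ at least 5 successes in the first 17. With X ~ Binomial(17, 0.23), P(Y ≤ 17) = 1 − P(X ≤ 4).
  k=0: C(17,0)·0.23^0·0.77^17 = 0.011758
  k=1: C(17,1)·0.23^1·0.77^16 = 0.059707
  k=2: C(17,2)·0.23^2·0.77^15 = 0.142677
  k=3: C(17,3)·0.23^3·0.77^14 = 0.213090
  k=4: C(17,4)·0.23^4·0.77^13 = 0.222776
1 − 0.650009 = 0.349991

0.3500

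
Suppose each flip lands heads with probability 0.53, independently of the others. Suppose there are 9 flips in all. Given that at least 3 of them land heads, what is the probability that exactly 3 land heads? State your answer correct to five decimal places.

0.14397

X ~ Binomial(9, 0.53). Want P(X=3 | X≥3) = P(X=3) / P(X≥3).
P(X=3) = C(9,3)·0.53^3·0.47^6 = 0.1348013
P(X≥3) = 1 − 0.0011191 − 0.0113580 − 0.0512318 = 0.9362911
Ratio = 0.1348013 / 0.9362911 = 0.1439737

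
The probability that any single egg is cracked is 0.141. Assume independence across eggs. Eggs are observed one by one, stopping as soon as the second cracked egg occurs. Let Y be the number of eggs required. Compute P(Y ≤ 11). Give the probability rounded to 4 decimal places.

0.4728

Finishing within 11 eggs ⇔ at least 2 successes in the first 11. With X ~ Binomial(11, 0.141), P(Y ≤ 11) = 1 − P(X ≤ 1).
  k=0: C(11,0)·0.141^0·0.859^11 = 0.187899
  k=1: C(11,1)·0.141^1·0.859^10 = 0.339268
1 − 0.527168 = 0.472832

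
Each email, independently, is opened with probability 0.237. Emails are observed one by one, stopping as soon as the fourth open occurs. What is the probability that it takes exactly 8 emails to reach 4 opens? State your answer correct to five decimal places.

0.03742

Y = trial on which the fourth success occurs; negative binomial, r=4, p=0.237.
P(Y=8) = C(7,3) · p^4 · (1−p)^4
= 35 · 0.003155 · 0.33892 = 0.0374248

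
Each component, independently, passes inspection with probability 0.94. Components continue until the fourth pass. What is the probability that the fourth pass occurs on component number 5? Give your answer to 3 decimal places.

Y = trial on which the fourth success occurs; negative binomial, r=4, p=0.94.
P(Y=5) = C(4,3) · p^4 · (1−p)^1
= 4 · 0.78075 · 0.06 = 0.18738

0.187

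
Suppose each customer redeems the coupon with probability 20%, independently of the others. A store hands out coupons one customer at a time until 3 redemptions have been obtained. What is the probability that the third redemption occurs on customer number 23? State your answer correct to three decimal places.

Y = trial on which the third success occurs; negative binomial, r=3, p=0.20.
P(Y=23) = C(22,2) · p^3 · (1−p)^20
= 231 · 0.008 · 0.011529 = 0.02131

0.021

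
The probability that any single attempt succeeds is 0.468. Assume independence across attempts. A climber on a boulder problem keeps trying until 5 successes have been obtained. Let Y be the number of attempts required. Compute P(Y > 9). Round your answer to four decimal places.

Needing more than 9 attempts ⇔ fewer than 5 successes in the first 9. With X ~ Binomial(9, 0.468), P(Y > 9) = P(X ≤ 4).
  k=0: C(9,0)·0.468^0·0.532^9 = 0.003414
  k=1: C(9,1)·0.468^1·0.532^8 = 0.027026
  k=2: C(9,2)·0.468^2·0.532^7 = 0.095099
  k=3: C(9,3)·0.468^3·0.532^6 = 0.195203
  k=4: C(9,4)·0.468^4·0.532^5 = 0.257580
P(X ≤ 4) = 0.578322

0.5783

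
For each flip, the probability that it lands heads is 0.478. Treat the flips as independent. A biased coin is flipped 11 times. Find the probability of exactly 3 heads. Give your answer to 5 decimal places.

0.09934

X ~ Binomial(n=11, p=0.478).
P(X=3) = C(11,3) · p^3 · (1−p)^8
= 165 · 0.10922 · 0.0055127 = 0.0993417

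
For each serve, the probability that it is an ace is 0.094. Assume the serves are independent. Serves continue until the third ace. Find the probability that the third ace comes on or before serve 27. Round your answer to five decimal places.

0.47263

Finishing within 27 serves ⇔ at least 3 successes in the first 27. With X ~ Binomial(27, 0.094), P(Y ≤ 27) = 1 − P(X ≤ 2).
  k=0: C(27,0)·0.094^0·0.906^27 = 0.0695763
  k=1: C(27,1)·0.094^1·0.906^26 = 0.1949058
  k=2: C(27,2)·0.094^2·0.906^25 = 0.2628862
1 − 0.5273683 = 0.4726317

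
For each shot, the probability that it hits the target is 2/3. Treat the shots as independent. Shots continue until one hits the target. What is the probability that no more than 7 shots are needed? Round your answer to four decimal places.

Y = number of shots to the first success; geometric, p = 0.666667.
P(Y ≤ 7) = 1 − (1−p)^7 = 1 − 0.000457 = 0.999543

0.9995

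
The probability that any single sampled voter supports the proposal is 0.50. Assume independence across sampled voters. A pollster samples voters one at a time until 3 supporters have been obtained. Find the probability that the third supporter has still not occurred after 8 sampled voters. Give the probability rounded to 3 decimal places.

0.145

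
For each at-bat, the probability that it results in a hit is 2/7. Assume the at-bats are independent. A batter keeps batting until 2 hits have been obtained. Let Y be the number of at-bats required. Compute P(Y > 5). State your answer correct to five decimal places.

Needing more than 5 at-bats ⇔ fewer than 2 successes in the first 5. With X ~ Binomial(5, 0.285714), P(Y > 5) = P(X ≤ 1).
  k=0: C(5,0)·0.285714^0·0.714286^5 = 0.1859344
  k=1: C(5,1)·0.285714^1·0.714286^4 = 0.3718689
P(X ≤ 1) = 0.5578033

0.55780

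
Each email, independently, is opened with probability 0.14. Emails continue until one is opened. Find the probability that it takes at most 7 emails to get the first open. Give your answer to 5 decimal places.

0.65207

Y = number of emails to the first success; geometric, p = 0.14.
P(Y ≤ 7) = 1 − (1−p)^7 = 1 − 0.3479278 = 0.6520722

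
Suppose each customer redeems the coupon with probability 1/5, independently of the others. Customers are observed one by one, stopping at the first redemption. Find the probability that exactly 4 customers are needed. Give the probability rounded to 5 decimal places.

0.10240

Geometric (trials to first success), p = 0.20.
P(Y = 4) = (1−p)^3 · p = 0.512 · 0.20 = 0.1024000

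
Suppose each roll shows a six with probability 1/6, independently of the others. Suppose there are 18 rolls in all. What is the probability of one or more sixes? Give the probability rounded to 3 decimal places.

0.962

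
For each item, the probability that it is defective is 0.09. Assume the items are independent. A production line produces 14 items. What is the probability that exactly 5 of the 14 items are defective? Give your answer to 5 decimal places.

X ~ Binomial(n=14, p=0.09).
P(X=5) = C(14,5) · p^5 · (1−p)^9
= 2002 · 5.9049e-06 · 0.42793 = 0.0050588

0.00506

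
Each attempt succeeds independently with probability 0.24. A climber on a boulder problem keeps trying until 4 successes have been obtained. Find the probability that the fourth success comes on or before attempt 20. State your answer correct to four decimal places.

0.7431

Finishing within 20 attempts ⇔ at least 4 successes in the first 20. With X ~ Binomial(20, 0.24), P(Y ≤ 20) = 1 − P(X ≤ 3).
  k=0: C(20,0)·0.24^0·0.76^20 = 0.004133
  k=1: C(20,1)·0.24^1·0.76^19 = 0.026104
  k=2: C(20,2)·0.24^2·0.76^18 = 0.078311
  k=3: C(20,3)·0.24^3·0.76^17 = 0.148378
1 − 0.256925 = 0.743075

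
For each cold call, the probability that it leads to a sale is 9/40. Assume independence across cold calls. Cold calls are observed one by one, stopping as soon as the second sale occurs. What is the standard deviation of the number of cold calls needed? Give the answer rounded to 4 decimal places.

5.5333

Y = total cold calls until the second success; negative binomial with r=2, p=0.225.
SD(Y) = √[r(1−p)/p²] = √(30.617284) = 5.533289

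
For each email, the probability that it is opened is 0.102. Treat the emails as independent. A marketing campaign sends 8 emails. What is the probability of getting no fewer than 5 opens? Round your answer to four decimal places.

0.0005

X ~ Binomial(8, 0.102); P(X ≥ 5) = Σ C(8,k) p^k (1−p)^(8−k) over k:
  k=5: C(8,5)·0.102^5·0.898^3 = 0.000448
  k=6: C(8,6)·0.102^6·0.898^2 = 0.000025
  k=7: C(8,7)·0.102^7·0.898^1 = 0.000001
  k=8: C(8,8)·0.102^8·0.898^0 = 0.000000
Total = 0.000474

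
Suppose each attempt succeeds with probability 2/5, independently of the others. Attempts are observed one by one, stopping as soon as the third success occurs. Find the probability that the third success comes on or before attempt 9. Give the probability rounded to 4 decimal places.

0.7682

Finishing within 9 attempts ⇔ at least 3 successes in the first 9. With X ~ Binomial(9, 0.40), P(Y ≤ 9) = 1 − P(X ≤ 2).
  k=0: C(9,0)·0.40^0·0.60^9 = 0.010078
  k=1: C(9,1)·0.40^1·0.60^8 = 0.060466
  k=2: C(9,2)·0.40^2·0.60^7 = 0.161243
1 − 0.231787 = 0.768213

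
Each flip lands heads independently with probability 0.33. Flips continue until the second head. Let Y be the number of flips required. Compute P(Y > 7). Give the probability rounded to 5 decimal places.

Needing more than 7 flips ⇔ fewer than 2 successes in the first 7. With X ~ Binomial(7, 0.33), P(Y > 7) = P(X ≤ 1).
  k=0: C(7,0)·0.33^0·0.67^7 = 0.0606071
  k=1: C(7,1)·0.33^1·0.67^6 = 0.2089589
P(X ≤ 1) = 0.2695660

0.26957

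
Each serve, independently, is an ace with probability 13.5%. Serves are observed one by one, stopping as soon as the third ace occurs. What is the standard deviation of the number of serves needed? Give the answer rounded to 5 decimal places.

Y = total serves until the third success; negative binomial with r=3, p=0.135.
SD(Y) = √[r(1−p)/p²] = √(142.3868313) = 11.9325953

11.93260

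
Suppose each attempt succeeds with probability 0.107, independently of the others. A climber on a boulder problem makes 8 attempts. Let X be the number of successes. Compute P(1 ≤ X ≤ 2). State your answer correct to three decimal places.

0.550

X ~ Binomial(8, 0.107); P(1 ≤ X ≤ 2) = Σ C(8,k) p^k (1−p)^(8−k) over k:
  k=1: C(8,1)·0.107^1·0.893^7 = 0.38764
  k=2: C(8,2)·0.107^2·0.893^6 = 0.16257
Total = 0.55021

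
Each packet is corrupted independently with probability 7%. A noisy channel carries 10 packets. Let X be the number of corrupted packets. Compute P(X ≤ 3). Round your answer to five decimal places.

X ~ Binomial(10, 0.07); P(X ≤ 3) = Σ C(10,k) p^k (1−p)^(10−k) over k:
  k=0: C(10,0)·0.07^0·0.93^10 = 0.4839823
  k=1: C(10,1)·0.07^1·0.93^9 = 0.3642878
  k=2: C(10,2)·0.07^2·0.93^8 = 0.1233878
  k=3: C(10,3)·0.07^3·0.93^7 = 0.0247660
Total = 0.9964239

0.99642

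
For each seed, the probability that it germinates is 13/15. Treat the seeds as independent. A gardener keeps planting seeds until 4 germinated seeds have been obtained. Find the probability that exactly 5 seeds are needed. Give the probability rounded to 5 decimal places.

0.30089

Y = trial on which the fourth success occurs; negative binomial, r=4, p=0.866667.
P(Y=5) = C(4,3) · p^4 · (1−p)^1
= 4 · 0.56417 · 0.13333 = 0.3008895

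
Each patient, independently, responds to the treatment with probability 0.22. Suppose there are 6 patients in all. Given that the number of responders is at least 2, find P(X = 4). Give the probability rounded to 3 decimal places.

0.054

X ~ Binomial(6, 0.22). Want P(X=4 | X≥2) = P(X=4) / P(X≥2).
P(X=4) = C(6,4)·0.22^4·0.78^2 = 0.02138
P(X≥2) = 1 − 0.22520 − 0.38111 = 0.39369
Ratio = 0.02138 / 0.39369 = 0.05430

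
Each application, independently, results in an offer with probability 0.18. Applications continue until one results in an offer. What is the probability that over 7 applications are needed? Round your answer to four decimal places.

0.2493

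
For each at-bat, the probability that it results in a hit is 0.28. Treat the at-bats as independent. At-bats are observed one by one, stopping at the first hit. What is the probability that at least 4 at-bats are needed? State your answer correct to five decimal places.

0.37325

Y = number of at-bats to the first success; geometric, p = 0.28.
P(Y > 3) = P(first 3 all fail) = (1−p)^3 = 0.3732480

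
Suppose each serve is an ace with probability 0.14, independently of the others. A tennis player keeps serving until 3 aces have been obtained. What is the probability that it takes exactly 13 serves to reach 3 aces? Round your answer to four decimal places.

0.0401

Y = trial on which the third success occurs; negative binomial, r=3, p=0.14.
P(Y=13) = C(12,2) · p^3 · (1−p)^10
= 66 · 0.002744 · 0.2213 = 0.040079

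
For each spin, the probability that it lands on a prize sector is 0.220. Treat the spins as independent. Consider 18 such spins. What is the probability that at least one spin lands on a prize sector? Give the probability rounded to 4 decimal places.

P(at least one) = 1 − P(none) = 1 − (1 − 0.22)^18
= 1 − 0.011421 = 0.988579

0.9886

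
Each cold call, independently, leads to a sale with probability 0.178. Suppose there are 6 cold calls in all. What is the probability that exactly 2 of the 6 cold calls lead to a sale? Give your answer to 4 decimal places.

0.2170

X ~ Binomial(n=6, p=0.178).
P(X=2) = C(6,2) · p^2 · (1−p)^4
= 15 · 0.031684 · 0.45655 = 0.216979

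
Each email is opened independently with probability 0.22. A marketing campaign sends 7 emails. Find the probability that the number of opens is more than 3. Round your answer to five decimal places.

0.04614

X ~ Binomial(7, 0.22); P(X ≥ 4) = Σ C(7,k) p^k (1−p)^(7−k) over k:
  k=4: C(7,4)·0.22^4·0.78^3 = 0.0389083
  k=5: C(7,5)·0.22^5·0.78^2 = 0.0065845
  k=6: C(7,6)·0.22^6·0.78^1 = 0.0006191
  k=7: C(7,7)·0.22^7·0.78^0 = 0.0000249
Total = 0.0461368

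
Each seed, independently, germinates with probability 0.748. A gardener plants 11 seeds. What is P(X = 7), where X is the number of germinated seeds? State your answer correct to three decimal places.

X ~ Binomial(n=11, p=0.748).
P(X=7) = C(11,7) · p^7 · (1−p)^4
= 330 · 0.13101 · 0.0040328 = 0.17435

0.174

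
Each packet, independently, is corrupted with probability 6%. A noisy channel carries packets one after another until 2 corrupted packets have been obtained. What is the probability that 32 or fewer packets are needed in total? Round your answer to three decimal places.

Finishing within 32 packets ⇔ at least 2 successes in the first 32. With X ~ Binomial(32, 0.06), P(Y ≤ 32) = 1 − P(X ≤ 1).
  k=0: C(32,0)·0.06^0·0.94^32 = 0.13807
  k=1: C(32,1)·0.06^1·0.94^31 = 0.28201
1 − 0.42008 = 0.57992

0.580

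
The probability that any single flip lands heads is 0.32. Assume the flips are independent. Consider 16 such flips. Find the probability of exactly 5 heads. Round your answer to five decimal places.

0.21068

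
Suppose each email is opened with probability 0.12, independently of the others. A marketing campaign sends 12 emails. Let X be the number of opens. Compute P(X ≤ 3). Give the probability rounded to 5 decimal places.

X ~ Binomial(12, 0.12); P(X ≤ 3) = Σ C(12,k) p^k (1−p)^(12−k) over k:
  k=0: C(12,0)·0.12^0·0.88^12 = 0.2156712
  k=1: C(12,1)·0.12^1·0.88^11 = 0.3529164
  k=2: C(12,2)·0.12^2·0.88^10 = 0.2646873
  k=3: C(12,3)·0.12^3·0.88^9 = 0.1203124
Total = 0.9535873

0.95359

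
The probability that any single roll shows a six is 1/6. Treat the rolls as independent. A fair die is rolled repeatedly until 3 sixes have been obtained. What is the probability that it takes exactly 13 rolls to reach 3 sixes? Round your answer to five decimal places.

0.04935

Y = trial on which the third success occurs; negative binomial, r=3, p=0.166667.
P(Y=13) = C(12,2) · p^3 · (1−p)^10
= 66 · 0.0046296 · 0.16151 = 0.0493489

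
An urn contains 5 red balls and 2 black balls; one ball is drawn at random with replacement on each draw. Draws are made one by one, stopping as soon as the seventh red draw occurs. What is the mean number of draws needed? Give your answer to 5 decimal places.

9.80000

Y = total draws until the seventh success; negative binomial with r=7, p=0.714286.
E[Y] = r / p = 7 / 0.714286 = 9.8000000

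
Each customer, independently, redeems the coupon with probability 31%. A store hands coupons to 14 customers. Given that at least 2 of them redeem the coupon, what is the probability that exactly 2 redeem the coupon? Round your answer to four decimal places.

X ~ Binomial(14, 0.31). Want P(X=2 | X≥2) = P(X=2) / P(X≥2).
P(X=2) = C(14,2)·0.31^2·0.69^12 = 0.101848
P(X≥2) = 1 − 0.005545 − 0.034876 = 0.959579
Ratio = 0.101848 / 0.959579 = 0.106139

0.1061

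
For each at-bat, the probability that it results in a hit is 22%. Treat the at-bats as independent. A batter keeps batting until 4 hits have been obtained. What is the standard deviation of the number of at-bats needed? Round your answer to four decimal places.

Y = total at-bats until the fourth success; negative binomial with r=4, p=0.22.
SD(Y) = √[r(1−p)/p²] = √(64.462810) = 8.028874

8.0289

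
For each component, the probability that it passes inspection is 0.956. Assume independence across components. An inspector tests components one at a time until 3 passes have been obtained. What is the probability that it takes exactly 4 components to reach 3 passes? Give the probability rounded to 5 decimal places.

0.11533

Y = trial on which the third success occurs; negative binomial, r=3, p=0.956.
P(Y=4) = C(3,2) · p^3 · (1−p)^1
= 3 · 0.87372 · 0.044 = 0.1153314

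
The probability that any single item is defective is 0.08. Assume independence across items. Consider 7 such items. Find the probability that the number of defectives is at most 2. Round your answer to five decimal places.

X ~ Binomial(7, 0.08); P(X ≤ 2) = Σ C(7,k) p^k (1−p)^(7−k) over k:
  k=0: C(7,0)·0.08^0·0.92^7 = 0.5578466
  k=1: C(7,1)·0.08^1·0.92^6 = 0.3395588
  k=2: C(7,2)·0.08^2·0.92^5 = 0.0885806
Total = 0.9859860

0.98599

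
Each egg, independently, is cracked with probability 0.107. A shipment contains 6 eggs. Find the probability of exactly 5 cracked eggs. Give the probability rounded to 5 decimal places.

X ~ Binomial(n=6, p=0.107).
P(X=5) = C(6,5) · p^5 · (1−p)^1
= 6 · 1.4026e-05 · 0.893 = 0.0000751

0.00008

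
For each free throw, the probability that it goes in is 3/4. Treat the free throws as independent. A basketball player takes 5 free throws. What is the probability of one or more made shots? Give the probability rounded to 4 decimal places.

0.9990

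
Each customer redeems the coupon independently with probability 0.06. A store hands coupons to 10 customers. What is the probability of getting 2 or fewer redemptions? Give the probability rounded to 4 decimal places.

X ~ Binomial(10, 0.06); P(X ≤ 2) = Σ C(10,k) p^k (1−p)^(10−k) over k:
  k=0: C(10,0)·0.06^0·0.94^10 = 0.538615
  k=1: C(10,1)·0.06^1·0.94^9 = 0.343797
  k=2: C(10,2)·0.06^2·0.94^8 = 0.098750
Total = 0.981162

0.9812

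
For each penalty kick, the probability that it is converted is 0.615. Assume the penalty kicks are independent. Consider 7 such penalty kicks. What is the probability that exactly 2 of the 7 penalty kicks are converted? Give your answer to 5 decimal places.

X ~ Binomial(n=7, p=0.615).
P(X=2) = C(7,2) · p^2 · (1−p)^5
= 21 · 0.37822 · 0.0084587 = 0.0671851

0.06719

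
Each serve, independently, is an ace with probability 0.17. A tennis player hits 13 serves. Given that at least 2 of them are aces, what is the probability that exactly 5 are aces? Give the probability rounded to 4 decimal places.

0.0610

X ~ Binomial(13, 0.17). Want P(X=5 | X≥2) = P(X=5) / P(X≥2).
P(X=5) = C(13,5)·0.17^5·0.83^8 = 0.041157
P(X≥2) = 1 − 0.088719 − 0.236227 = 0.675054
Ratio = 0.041157 / 0.675054 = 0.060969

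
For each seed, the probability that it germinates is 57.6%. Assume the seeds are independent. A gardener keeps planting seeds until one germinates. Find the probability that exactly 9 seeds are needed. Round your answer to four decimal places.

Geometric (trials to first success), p = 0.576.
P(Y = 9) = (1−p)^8 · p = 0.0010445 · 0.576 = 0.000602

0.0006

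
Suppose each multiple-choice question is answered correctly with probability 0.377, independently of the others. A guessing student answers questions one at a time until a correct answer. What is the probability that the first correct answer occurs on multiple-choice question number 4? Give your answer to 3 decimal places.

0.091

Geometric (trials to first success), p = 0.377.
P(Y = 4) = (1−p)^3 · p = 0.2418 · 0.377 = 0.09116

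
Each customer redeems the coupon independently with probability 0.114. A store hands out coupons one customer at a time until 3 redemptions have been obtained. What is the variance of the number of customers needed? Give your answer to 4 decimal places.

Y = total customers until the third success; negative binomial with r=3, p=0.114.
Var(Y) = r(1−p)/p² = 3·0.886 / 0.114² = 204.524469

204.5245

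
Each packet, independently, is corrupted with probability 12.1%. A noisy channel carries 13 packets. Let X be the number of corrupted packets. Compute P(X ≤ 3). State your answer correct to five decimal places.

0.93757

X ~ Binomial(13, 0.121); P(X ≤ 3) = Σ C(13,k) p^k (1−p)^(13−k) over k:
  k=0: C(13,0)·0.121^0·0.879^13 = 0.1870059
  k=1: C(13,1)·0.121^1·0.879^12 = 0.3346534
  k=2: C(13,2)·0.121^2·0.879^11 = 0.2764031
  k=3: C(13,3)·0.121^3·0.879^10 = 0.1395118
Total = 0.9375742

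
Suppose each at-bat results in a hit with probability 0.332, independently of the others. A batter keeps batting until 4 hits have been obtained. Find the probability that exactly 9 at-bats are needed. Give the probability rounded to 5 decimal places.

0.09049

Y = trial on which the fourth success occurs; negative binomial, r=4, p=0.332.
P(Y=9) = C(8,3) · p^4 · (1−p)^5
= 56 · 0.012149 · 0.13301 = 0.0904946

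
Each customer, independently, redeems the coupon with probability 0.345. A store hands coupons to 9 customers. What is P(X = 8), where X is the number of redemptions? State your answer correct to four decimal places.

X ~ Binomial(n=9, p=0.345).
P(X=8) = C(9,8) · p^8 · (1−p)^1
= 9 · 0.0002007 · 0.655 = 0.001183

0.0012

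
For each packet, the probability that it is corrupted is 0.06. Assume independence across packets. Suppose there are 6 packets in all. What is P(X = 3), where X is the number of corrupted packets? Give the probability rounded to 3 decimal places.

0.004

X ~ Binomial(n=6, p=0.06).
P(X=3) = C(6,3) · p^3 · (1−p)^3
= 20 · 0.000216 · 0.83058 = 0.00359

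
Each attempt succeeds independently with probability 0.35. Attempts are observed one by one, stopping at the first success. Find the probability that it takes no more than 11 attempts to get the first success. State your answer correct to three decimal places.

0.991

Y = number of attempts to the first success; geometric, p = 0.35.
P(Y ≤ 11) = 1 − (1−p)^11 = 1 − 0.00875 = 0.99125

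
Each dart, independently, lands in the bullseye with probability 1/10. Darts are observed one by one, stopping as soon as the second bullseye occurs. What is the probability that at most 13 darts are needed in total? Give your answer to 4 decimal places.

Finishing within 13 darts ⇔ at least 2 successes in the first 13. With X ~ Binomial(13, 0.10), P(Y ≤ 13) = 1 − P(X ≤ 1).
  k=0: C(13,0)·0.10^0·0.90^13 = 0.254187
  k=1: C(13,1)·0.10^1·0.90^12 = 0.367158
1 − 0.621345 = 0.378655

0.3787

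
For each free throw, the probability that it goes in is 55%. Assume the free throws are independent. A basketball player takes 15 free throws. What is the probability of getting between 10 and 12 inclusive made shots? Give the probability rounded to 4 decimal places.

0.2501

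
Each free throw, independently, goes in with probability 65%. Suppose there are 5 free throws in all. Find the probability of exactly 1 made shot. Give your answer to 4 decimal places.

0.0488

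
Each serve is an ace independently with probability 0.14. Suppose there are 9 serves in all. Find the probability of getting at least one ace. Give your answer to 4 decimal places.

P(at least one) = 1 − P(none) = 1 − (1 − 0.14)^9
= 1 − 0.257327 = 0.742673

0.7427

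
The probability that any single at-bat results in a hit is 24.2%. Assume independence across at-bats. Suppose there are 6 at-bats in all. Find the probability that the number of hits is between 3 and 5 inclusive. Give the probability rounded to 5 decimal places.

X ~ Binomial(6, 0.242); P(3 ≤ X ≤ 5) = Σ C(6,k) p^k (1−p)^(6−k) over k:
  k=3: C(6,3)·0.242^3·0.758^3 = 0.1234479
  k=4: C(6,4)·0.242^4·0.758^2 = 0.0295591
  k=5: C(6,5)·0.242^5·0.758^1 = 0.0037748
Total = 0.1567818

0.15678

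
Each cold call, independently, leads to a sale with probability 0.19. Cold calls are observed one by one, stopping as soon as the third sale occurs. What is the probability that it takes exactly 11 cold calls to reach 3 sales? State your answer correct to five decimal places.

Y = trial on which the third success occurs; negative binomial, r=3, p=0.19.
P(Y=11) = C(10,2) · p^3 · (1−p)^8
= 45 · 0.006859 · 0.1853 = 0.0571944

0.05719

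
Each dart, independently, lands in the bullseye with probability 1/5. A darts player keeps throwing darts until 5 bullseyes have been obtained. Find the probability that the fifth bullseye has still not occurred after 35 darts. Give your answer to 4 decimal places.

Needing more than 35 darts ⇔ fewer than 5 successes in the first 35. With X ~ Binomial(35, 0.20), P(Y > 35) = P(X ≤ 4).
  k=0: C(35,0)·0.20^0·0.80^35 = 0.000406
  k=1: C(35,1)·0.20^1·0.80^34 = 0.003549
  k=2: C(35,2)·0.20^2·0.80^33 = 0.015085
  k=3: C(35,3)·0.20^3·0.80^32 = 0.041484
  k=4: C(35,4)·0.20^4·0.80^31 = 0.082968
P(X ≤ 4) = 0.143492

0.1435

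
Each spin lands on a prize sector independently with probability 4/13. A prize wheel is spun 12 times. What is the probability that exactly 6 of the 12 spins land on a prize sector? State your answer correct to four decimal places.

0.0863

X ~ Binomial(n=12, p=0.307692).
P(X=6) = C(12,6) · p^6 · (1−p)^6
= 924 · 0.00084859 · 0.1101 = 0.086331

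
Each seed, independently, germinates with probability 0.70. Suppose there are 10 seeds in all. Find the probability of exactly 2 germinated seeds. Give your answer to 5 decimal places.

0.00145

X ~ Binomial(n=10, p=0.70).
P(X=2) = C(10,2) · p^2 · (1−p)^8
= 45 · 0.49 · 6.561e-05 = 0.0014467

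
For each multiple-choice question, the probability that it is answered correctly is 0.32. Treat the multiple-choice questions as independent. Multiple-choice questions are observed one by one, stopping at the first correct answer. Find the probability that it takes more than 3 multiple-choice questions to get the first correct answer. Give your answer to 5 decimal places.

0.31443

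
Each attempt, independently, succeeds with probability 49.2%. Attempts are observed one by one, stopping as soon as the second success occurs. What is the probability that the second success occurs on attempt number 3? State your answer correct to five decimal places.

Y = trial on which the second success occurs; negative binomial, r=2, p=0.492.
P(Y=3) = C(2,1) · p^2 · (1−p)^1
= 2 · 0.24206 · 0.508 = 0.2459370

0.24594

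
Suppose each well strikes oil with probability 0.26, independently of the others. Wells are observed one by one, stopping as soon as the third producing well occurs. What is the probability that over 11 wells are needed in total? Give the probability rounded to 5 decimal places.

Needing more than 11 wells ⇔ fewer than 3 successes in the first 11. With X ~ Binomial(11, 0.26), P(Y > 11) = P(X ≤ 2).
  k=0: C(11,0)·0.26^0·0.74^11 = 0.0364375
  k=1: C(11,1)·0.26^1·0.74^10 = 0.1408261
  k=2: C(11,2)·0.26^2·0.74^9 = 0.2473972
P(X ≤ 2) = 0.4246609

0.42466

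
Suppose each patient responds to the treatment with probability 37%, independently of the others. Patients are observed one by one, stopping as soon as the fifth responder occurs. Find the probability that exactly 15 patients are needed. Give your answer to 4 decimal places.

Y = trial on which the fifth success occurs; negative binomial, r=5, p=0.37.
P(Y=15) = C(14,4) · p^5 · (1−p)^10
= 1001 · 0.0069344 · 0.0098493 = 0.068367

0.0684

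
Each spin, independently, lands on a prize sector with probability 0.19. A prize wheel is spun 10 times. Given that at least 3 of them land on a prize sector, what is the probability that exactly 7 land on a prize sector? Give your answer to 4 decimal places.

0.0020

X ~ Binomial(10, 0.19). Want P(X=7 | X≥3) = P(X=7) / P(X≥3).
P(X=7) = C(10,7)·0.19^7·0.81^3 = 0.000570
P(X≥3) = 1 − 0.121577 − 0.285180 − 0.301023 = 0.292220
Ratio = 0.000570 / 0.292220 = 0.001951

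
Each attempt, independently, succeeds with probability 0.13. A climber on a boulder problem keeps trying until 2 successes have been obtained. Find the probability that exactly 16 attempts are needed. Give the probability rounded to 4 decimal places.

Y = trial on which the second success occurs; negative binomial, r=2, p=0.13.
P(Y=16) = C(15,1) · p^2 · (1−p)^14
= 15 · 0.0169 · 0.14232 = 0.036078

0.0361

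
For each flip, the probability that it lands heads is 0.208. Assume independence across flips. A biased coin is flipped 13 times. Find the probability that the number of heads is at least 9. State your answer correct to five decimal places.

0.00023

X ~ Binomial(13, 0.208); P(X ≥ 9) = Σ C(13,k) p^k (1−p)^(13−k) over k:
  k=9: C(13,9)·0.208^9·0.792^4 = 0.0002050
  k=10: C(13,10)·0.208^10·0.792^3 = 0.0000215
  k=11: C(13,11)·0.208^11·0.792^2 = 0.0000015
  k=12: C(13,12)·0.208^12·0.792^1 = 0.0000001
  k=13: C(13,13)·0.208^13·0.792^0 = 0.0000000
Total = 0.0002282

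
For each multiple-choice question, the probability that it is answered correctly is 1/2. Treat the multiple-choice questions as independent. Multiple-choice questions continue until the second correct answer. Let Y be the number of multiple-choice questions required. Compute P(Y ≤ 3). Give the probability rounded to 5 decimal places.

Finishing within 3 multiple-choice questions ⇔ at least 2 successes in the first 3. With X ~ Binomial(3, 0.50), P(Y ≤ 3) = 1 − P(X ≤ 1).
  k=0: C(3,0)·0.50^0·0.50^3 = 0.1250000
  k=1: C(3,1)·0.50^1·0.50^2 = 0.3750000
1 − 0.5000000 = 0.5000000

0.50000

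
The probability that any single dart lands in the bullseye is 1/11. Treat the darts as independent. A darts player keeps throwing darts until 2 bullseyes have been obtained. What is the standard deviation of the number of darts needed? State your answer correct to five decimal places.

14.83240

Y = total darts until the second success; negative binomial with r=2, p=0.090909.
SD(Y) = √[r(1−p)/p²] = √(220.0000000) = 14.8323970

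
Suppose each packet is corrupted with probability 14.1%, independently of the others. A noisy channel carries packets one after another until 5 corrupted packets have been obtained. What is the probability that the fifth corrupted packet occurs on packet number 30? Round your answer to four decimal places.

0.0296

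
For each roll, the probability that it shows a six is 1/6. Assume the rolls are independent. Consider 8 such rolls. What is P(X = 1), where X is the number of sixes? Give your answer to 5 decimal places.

X ~ Binomial(n=8, p=0.166667).
P(X=1) = C(8,1) · p^1 · (1−p)^7
= 8 · 0.16667 · 0.27908 = 0.3721089

0.37211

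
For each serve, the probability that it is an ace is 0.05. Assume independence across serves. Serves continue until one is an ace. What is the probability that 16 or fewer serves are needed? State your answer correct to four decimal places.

0.5599

Y = number of serves to the first success; geometric, p = 0.05.
P(Y ≤ 16) = 1 − (1−p)^16 = 1 − 0.440127 = 0.559873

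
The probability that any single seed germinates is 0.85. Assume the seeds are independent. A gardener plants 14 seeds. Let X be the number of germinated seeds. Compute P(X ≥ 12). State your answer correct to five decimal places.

0.64791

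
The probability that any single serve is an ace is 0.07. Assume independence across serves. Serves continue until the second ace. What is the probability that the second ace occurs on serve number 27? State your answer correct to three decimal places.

Y = trial on which the second success occurs; negative binomial, r=2, p=0.07.
P(Y=27) = C(26,1) · p^2 · (1−p)^25
= 26 · 0.0049 · 0.16296 = 0.02076

0.021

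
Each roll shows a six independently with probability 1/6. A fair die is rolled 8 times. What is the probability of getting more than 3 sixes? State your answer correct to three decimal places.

X ~ Binomial(8, 0.166667); P(X ≥ 4) = Σ C(8,k) p^k (1−p)^(8−k) over k:
  k=4: C(8,4)·0.166667^4·0.833333^4 = 0.02605
  k=5: C(8,5)·0.166667^5·0.833333^3 = 0.00417
  k=6: C(8,6)·0.166667^6·0.833333^2 = 0.00042
  k=7: C(8,7)·0.166667^7·0.833333^1 = 0.00002
  k=8: C(8,8)·0.166667^8·0.833333^0 = 0.00000
Total = 0.03066

0.031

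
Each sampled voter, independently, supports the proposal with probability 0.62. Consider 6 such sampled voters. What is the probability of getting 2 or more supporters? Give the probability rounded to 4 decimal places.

0.9675

X ~ Binomial(6, 0.62); P(X ≥ 2) = Σ C(6,k) p^k (1−p)^(6−k) over k:
  k=2: C(6,2)·0.62^2·0.38^4 = 0.120229
  k=3: C(6,3)·0.62^3·0.38^3 = 0.261551
  k=4: C(6,4)·0.62^4·0.38^2 = 0.320055
  k=5: C(6,5)·0.62^5·0.38^1 = 0.208878
  k=6: C(6,6)·0.62^6·0.38^0 = 0.056800
Total = 0.967514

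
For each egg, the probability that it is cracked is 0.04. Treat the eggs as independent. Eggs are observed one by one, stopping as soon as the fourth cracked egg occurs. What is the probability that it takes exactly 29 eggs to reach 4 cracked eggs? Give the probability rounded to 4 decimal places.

Y = trial on which the fourth success occurs; negative binomial, r=4, p=0.04.
P(Y=29) = C(28,3) · p^4 · (1−p)^25
= 3276 · 2.56e-06 · 0.3604 = 0.003022

0.0030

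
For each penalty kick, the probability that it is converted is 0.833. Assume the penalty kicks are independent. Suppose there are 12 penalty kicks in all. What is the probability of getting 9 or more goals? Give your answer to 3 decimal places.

X ~ Binomial(12, 0.833); P(X ≥ 9) = Σ C(12,k) p^k (1−p)^(12−k) over k:
  k=9: C(12,9)·0.833^9·0.167^3 = 0.19787
  k=10: C(12,10)·0.833^10·0.167^2 = 0.29609
  k=11: C(12,11)·0.833^11·0.167^1 = 0.26853
  k=12: C(12,12)·0.833^12·0.167^0 = 0.11162
Total = 0.87411

0.874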